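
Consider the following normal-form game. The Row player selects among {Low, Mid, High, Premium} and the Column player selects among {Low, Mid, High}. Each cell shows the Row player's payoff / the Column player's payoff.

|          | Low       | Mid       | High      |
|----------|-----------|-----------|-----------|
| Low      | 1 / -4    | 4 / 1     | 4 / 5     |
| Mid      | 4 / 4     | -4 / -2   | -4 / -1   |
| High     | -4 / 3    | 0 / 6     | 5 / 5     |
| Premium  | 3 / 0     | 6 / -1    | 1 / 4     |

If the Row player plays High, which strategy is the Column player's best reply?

With the Row player fixed at High, the Column player's payoffs are: Low → 3, Mid → 6, High → 5.
The maximum is 6, achieved by Mid.

Mid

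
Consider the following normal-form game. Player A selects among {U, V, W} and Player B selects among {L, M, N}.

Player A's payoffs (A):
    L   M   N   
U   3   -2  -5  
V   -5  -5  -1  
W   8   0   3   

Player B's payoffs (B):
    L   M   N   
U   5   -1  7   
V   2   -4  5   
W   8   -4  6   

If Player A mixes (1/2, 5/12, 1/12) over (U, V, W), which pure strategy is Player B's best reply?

Player B's best reply maximizes expected payoff against the mix.
L: (1/2)·5 + (5/12)·2 + (1/12)·8 = 4
M: (1/2)·(-1) + (5/12)·(-4) + (1/12)·(-4) = -5/2
N: (1/2)·7 + (5/12)·5 + (1/12)·6 = 73/12
Highest expected payoff is 73/12, from N.

N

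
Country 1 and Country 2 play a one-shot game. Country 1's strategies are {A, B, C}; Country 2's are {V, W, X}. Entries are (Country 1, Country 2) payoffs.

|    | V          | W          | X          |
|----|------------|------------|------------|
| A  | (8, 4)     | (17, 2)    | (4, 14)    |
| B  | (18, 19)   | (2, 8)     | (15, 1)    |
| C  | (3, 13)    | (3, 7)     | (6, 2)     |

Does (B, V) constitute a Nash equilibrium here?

Holding Country 2 at V: Country 1 gets 18 from B, versus 8 from A, 3 from C. No profitable deviation for Country 1.
Holding Country 1 at B: Country 2 gets 19 from V, versus 8 from W, 1 from X. No profitable deviation for Country 2 either.

Yes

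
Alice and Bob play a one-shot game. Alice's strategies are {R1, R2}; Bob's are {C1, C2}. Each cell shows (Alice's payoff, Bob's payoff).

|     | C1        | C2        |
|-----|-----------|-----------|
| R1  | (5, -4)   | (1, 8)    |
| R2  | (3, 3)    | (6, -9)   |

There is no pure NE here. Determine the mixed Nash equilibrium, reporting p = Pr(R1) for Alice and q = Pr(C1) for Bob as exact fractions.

Each player's mixing probability is pinned down by making the *other* player indifferent.
Bob indifferent between C1 and C2: p·(-4) + (1−p)·3 = p·8 + (1−p)·(-9) ⟹ 3 + (-7)p = (-9) + 17p ⟹ p = 1/2.
Alice indifferent between R1 and R2: q·5 + (1−q)·1 = q·3 + (1−q)·6 ⟹ 1 + 4q = 6 + (-3)q ⟹ q = 5/7.

p = 1/2, q = 5/7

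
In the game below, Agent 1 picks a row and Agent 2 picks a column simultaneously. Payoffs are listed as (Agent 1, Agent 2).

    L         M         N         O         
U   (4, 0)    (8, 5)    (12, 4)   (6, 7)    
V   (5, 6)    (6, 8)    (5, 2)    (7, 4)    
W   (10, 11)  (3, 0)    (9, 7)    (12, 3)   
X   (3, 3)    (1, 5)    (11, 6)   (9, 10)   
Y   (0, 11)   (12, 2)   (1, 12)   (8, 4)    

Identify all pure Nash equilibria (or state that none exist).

A profile is a Nash equilibrium when each player is best-responding to the other.
Agent 1's best responses — vs L: W (payoff 10); vs M: Y (payoff 12); vs N: U (payoff 12); vs O: W (payoff 12).
Agent 2's best responses — vs U: O (payoff 7); vs V: M (payoff 8); vs W: L (payoff 11); vs X: O (payoff 10); vs Y: N (payoff 12).
The only mutual best response is (W, L); neither player gains by switching there.

(W, L)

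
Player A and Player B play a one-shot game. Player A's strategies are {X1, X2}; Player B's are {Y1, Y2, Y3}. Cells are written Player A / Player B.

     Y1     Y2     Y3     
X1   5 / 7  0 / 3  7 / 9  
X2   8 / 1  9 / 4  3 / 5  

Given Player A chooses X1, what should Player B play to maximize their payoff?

With Player A fixed at X1, Player B's payoffs are: Y1 → 7, Y2 → 3, Y3 → 9.
The maximum is 9, achieved by Y3.

Y3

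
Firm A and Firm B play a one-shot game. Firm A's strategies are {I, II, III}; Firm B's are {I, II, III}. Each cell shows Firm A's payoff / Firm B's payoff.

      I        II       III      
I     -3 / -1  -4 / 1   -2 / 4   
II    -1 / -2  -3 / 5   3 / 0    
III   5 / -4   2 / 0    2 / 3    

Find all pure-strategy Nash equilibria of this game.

No pure-strategy Nash equilibrium

Check mutual best responses: a cell is a NE iff neither player can gain by unilaterally deviating.
Firm A's best responses — vs I: III (payoff 5); vs II: III (payoff 2); vs III: II (payoff 3).
Firm B's best responses — vs I: III (payoff 4); vs II: II (payoff 5); vs III: III (payoff 3).
No cell has both players best-responding. For instance, Firm A's best reply to II is III, but against III Firm B prefers III over II.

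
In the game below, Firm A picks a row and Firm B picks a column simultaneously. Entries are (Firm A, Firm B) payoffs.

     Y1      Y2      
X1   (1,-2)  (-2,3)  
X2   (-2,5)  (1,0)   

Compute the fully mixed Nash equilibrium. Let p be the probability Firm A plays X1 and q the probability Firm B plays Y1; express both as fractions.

p = 1/2, q = 1/2

Each player's mixing probability is pinned down by making the *other* player indifferent.
Firm B indifferent between Y1 and Y2: p·(-2) + (1−p)·5 = p·3 + (1−p)·0 ⟹ 5 + (-7)p = 0 + 3p ⟹ p = 1/2.
Firm A indifferent between X1 and X2: q·1 + (1−q)·(-2) = q·(-2) + (1−q)·1 ⟹ (-2) + 3q = 1 + (-3)q ⟹ q = 1/2.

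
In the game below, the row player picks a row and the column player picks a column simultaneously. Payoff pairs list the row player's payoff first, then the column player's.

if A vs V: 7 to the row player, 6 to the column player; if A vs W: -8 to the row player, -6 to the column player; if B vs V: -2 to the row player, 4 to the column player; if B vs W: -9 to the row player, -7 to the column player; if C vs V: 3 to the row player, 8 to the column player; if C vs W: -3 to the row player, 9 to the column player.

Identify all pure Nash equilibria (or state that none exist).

A profile is a Nash equilibrium when each player is best-responding to the other.
The row player's best responses — vs V: A (payoff 7); vs W: C (payoff -3).
The column player's best responses — vs A: V (payoff 6); vs B: V (payoff 4); vs C: W (payoff 9).
Mutual best responses occur at (A, V) and (C, W); at each, neither player gains by switching.

(A, V) and (C, W)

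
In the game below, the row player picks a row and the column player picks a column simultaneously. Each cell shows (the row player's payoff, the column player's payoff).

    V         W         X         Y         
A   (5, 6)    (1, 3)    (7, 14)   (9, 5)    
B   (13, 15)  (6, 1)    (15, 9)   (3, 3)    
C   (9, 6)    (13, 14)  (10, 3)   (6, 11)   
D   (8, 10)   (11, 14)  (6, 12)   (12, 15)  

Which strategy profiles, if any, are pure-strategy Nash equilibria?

A profile is a Nash equilibrium when each player is best-responding to the other.
The row player's best responses — vs V: B (payoff 13); vs W: C (payoff 13); vs X: B (payoff 15); vs Y: D (payoff 12).
The column player's best responses — vs A: X (payoff 14); vs B: V (payoff 15); vs C: W (payoff 14); vs D: Y (payoff 15).
Mutual best responses occur at (B, V), (C, W), and (D, Y); at each, neither player gains by switching.

(B, V), (C, W), and (D, Y)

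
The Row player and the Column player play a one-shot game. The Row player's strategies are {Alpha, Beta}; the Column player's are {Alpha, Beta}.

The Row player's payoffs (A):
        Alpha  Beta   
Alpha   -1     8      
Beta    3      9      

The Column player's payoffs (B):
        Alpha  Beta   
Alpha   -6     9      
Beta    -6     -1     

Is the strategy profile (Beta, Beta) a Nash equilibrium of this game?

Holding the Column player at Beta: the Row player gets 9 from Beta, versus 8 from Alpha. No profitable deviation for the Row player.
Holding the Row player at Beta: the Column player gets -1 from Beta, versus -6 from Alpha. No profitable deviation for the Column player either.

Yes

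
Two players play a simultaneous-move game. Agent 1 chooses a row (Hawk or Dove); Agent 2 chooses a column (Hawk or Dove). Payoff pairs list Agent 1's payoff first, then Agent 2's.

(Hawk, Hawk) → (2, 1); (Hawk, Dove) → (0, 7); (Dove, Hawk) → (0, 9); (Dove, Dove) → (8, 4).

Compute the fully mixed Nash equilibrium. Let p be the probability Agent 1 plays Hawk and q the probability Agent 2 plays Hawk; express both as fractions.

In a mixed NE each player is indifferent between their pure strategies, so the opponent's mix sets the indifference.
Agent 2 indifferent between Hawk and Dove: p·1 + (1−p)·9 = p·7 + (1−p)·4 ⟹ 9 + (-8)p = 4 + 3p ⟹ p = 5/11.
Agent 1 indifferent between Hawk and Dove: q·2 + (1−q)·0 = q·0 + (1−q)·8 ⟹ 0 + 2q = 8 + (-8)q ⟹ q = 4/5.

p = 5/11, q = 4/5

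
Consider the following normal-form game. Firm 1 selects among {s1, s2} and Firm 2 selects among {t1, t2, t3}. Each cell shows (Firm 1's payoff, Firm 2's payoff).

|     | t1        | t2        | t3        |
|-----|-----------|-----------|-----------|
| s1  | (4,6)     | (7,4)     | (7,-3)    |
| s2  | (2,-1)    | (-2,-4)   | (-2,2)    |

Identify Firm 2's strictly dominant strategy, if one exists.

None

A strategy is strictly dominant if it gives Firm 2 a strictly higher payoff than every other strategy, against every choice by the opponent.
t1 is not dominant: against s2, t3 gives 2 > -1.
t2 is not dominant: against s1, t1 gives 6 > 4.
t3 is not dominant: against s1, t1 gives 6 > -3.
No single strategy is best against every opponent action.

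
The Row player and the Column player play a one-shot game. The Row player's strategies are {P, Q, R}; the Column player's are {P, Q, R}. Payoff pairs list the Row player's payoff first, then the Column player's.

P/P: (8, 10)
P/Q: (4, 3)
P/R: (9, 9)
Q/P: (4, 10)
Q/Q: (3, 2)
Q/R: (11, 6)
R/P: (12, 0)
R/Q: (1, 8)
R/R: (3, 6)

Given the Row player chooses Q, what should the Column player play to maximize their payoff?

P

With the Row player fixed at Q, the Column player's payoffs are: P → 10, Q → 2, R → 6.
The maximum is 10, achieved by P.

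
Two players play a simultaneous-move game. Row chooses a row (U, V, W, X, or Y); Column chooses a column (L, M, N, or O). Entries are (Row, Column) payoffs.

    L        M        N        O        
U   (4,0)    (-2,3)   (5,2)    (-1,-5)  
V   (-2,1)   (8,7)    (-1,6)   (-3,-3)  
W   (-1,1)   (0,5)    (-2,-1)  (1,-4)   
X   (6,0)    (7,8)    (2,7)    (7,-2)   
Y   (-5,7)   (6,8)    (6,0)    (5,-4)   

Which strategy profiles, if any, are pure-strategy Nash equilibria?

Check mutual best responses: a cell is a NE iff neither player can gain by unilaterally deviating.
Row's best responses — vs L: X (payoff 6); vs M: V (payoff 8); vs N: Y (payoff 6); vs O: X (payoff 7).
Column's best responses — vs U: M (payoff 3); vs V: M (payoff 7); vs W: M (payoff 5); vs X: M (payoff 8); vs Y: M (payoff 8).
The only mutual best response is (V, M); neither player gains by switching there.

(V, M)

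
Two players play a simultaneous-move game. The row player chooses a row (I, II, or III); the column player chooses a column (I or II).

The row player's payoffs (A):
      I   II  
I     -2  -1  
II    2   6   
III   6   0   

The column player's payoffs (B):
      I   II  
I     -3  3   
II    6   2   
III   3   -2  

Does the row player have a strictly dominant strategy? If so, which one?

Check whether one of the row player's strategies beats all alternatives regardless of what the opponent does.
I is not dominant: against I, II gives 2 > -2.
II is not dominant: against I, III gives 6 > 2.
III is not dominant: against II, II gives 6 > 0.
No single strategy is best against every opponent action.

No strictly dominant strategy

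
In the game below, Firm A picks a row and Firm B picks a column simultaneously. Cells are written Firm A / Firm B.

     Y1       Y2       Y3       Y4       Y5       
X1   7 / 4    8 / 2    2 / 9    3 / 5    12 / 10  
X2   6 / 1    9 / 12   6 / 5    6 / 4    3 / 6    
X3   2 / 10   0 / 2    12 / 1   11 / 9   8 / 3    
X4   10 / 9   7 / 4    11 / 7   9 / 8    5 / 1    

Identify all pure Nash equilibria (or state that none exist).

Check mutual best responses: a cell is a NE iff neither player can gain by unilaterally deviating.
Firm A's best responses — vs Y1: X4 (payoff 10); vs Y2: X2 (payoff 9); vs Y3: X3 (payoff 12); vs Y4: X3 (payoff 11); vs Y5: X1 (payoff 12).
Firm B's best responses — vs X1: Y5 (payoff 10); vs X2: Y2 (payoff 12); vs X3: Y1 (payoff 10); vs X4: Y1 (payoff 9).
Mutual best responses occur at (X1, Y5), (X2, Y2), and (X4, Y1); at each, neither player gains by switching.

(X1, Y5), (X2, Y2), and (X4, Y1)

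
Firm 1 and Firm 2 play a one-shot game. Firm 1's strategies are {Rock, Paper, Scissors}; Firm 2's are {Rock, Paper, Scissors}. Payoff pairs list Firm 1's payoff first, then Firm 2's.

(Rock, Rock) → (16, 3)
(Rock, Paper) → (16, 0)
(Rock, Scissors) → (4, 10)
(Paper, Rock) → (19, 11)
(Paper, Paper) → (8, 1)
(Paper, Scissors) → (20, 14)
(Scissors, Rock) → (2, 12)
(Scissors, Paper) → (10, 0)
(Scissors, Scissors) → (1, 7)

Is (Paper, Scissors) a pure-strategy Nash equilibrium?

Yes

Holding Firm 2 at Scissors: Firm 1 gets 20 from Paper, versus 4 from Rock, 1 from Scissors. No profitable deviation for Firm 1.
Holding Firm 1 at Paper: Firm 2 gets 14 from Scissors, versus 11 from Rock, 1 from Paper. No profitable deviation for Firm 2 either.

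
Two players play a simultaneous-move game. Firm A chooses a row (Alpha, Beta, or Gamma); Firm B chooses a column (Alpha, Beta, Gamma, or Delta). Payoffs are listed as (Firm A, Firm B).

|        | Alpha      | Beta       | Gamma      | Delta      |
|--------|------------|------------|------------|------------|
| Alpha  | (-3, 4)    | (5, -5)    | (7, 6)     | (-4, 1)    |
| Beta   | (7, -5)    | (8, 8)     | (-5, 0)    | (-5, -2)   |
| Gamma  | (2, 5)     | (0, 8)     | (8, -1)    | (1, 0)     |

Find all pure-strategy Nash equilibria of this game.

(Beta, Beta)

Check mutual best responses: a cell is a NE iff neither player can gain by unilaterally deviating.
Firm A's best responses — vs Alpha: Beta (payoff 7); vs Beta: Beta (payoff 8); vs Gamma: Gamma (payoff 8); vs Delta: Gamma (payoff 1).
Firm B's best responses — vs Alpha: Gamma (payoff 6); vs Beta: Beta (payoff 8); vs Gamma: Beta (payoff 8).
The only mutual best response is (Beta, Beta); neither player gains by switching there.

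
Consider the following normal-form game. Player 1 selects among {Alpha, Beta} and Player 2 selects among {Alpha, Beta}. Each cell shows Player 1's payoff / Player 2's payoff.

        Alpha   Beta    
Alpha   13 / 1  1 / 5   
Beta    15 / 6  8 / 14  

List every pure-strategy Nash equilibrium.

(Beta, Beta)

Check mutual best responses: a cell is a NE iff neither player can gain by unilaterally deviating.
Player 1's best responses — vs Alpha: Beta (payoff 15); vs Beta: Beta (payoff 8).
Player 2's best responses — vs Alpha: Beta (payoff 5); vs Beta: Beta (payoff 14).
The only mutual best response is (Beta, Beta); neither player gains by switching there.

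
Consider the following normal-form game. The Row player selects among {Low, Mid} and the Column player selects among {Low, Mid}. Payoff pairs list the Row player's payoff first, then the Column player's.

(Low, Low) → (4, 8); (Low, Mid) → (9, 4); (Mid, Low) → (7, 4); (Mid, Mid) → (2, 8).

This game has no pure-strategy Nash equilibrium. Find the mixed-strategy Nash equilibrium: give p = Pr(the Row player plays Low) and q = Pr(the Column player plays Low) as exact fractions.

Each player's mixing probability is pinned down by making the *other* player indifferent.
The Column player indifferent between Low and Mid: p·8 + (1−p)·4 = p·4 + (1−p)·8 ⟹ 4 + 4p = 8 + (-4)p ⟹ p = 1/2.
The Row player indifferent between Low and Mid: q·4 + (1−q)·9 = q·7 + (1−q)·2 ⟹ 9 + (-5)q = 2 + 5q ⟹ q = 7/10.

p = 1/2, q = 7/10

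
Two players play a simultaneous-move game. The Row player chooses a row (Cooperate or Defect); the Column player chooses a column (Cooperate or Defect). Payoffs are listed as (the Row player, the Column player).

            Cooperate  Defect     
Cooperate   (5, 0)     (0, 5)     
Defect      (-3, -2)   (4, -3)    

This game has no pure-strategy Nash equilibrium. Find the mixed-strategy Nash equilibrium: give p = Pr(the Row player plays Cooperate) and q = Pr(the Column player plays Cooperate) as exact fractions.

p = 1/6, q = 1/3

Each player's mixing probability is pinned down by making the *other* player indifferent.
The Column player indifferent between Cooperate and Defect: p·0 + (1−p)·(-2) = p·5 + (1−p)·(-3) ⟹ (-2) + 2p = (-3) + 8p ⟹ p = 1/6.
The Row player indifferent between Cooperate and Defect: q·5 + (1−q)·0 = q·(-3) + (1−q)·4 ⟹ 0 + 5q = 4 + (-7)q ⟹ q = 1/3.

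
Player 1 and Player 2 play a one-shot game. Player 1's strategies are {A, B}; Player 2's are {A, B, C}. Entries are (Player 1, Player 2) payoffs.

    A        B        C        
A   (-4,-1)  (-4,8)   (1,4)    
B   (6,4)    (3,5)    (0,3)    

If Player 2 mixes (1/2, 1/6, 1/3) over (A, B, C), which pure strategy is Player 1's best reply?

Player 1's best reply maximizes expected payoff against the mix.
A: (1/2)·(-4) + (1/6)·(-4) + (1/3)·1 = -7/3
B: (1/2)·6 + (1/6)·3 + (1/3)·0 = 7/2
Highest expected payoff is 7/2, from B.

B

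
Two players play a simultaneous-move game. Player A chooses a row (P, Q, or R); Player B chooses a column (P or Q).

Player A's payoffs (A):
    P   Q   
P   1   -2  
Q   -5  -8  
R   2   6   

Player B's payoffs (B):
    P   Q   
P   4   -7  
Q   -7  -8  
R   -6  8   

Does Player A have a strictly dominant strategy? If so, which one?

R

Check whether one of Player A's strategies beats all alternatives regardless of what the opponent does.
R strictly dominates: vs P: 2 > each of {1, -5}; vs Q: 6 > each of {-2, -8}.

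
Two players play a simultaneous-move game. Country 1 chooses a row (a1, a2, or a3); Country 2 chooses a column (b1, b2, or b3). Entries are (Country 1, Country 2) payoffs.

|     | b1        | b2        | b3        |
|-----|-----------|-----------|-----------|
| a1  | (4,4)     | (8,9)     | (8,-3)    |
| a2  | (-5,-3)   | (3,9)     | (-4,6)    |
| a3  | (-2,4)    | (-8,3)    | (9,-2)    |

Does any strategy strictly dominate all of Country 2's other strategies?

No strictly dominant strategy

A strategy is strictly dominant if it gives Country 2 a strictly higher payoff than every other strategy, against every choice by the opponent.
b1 is not dominant: against a1, b2 gives 9 > 4.
b2 is not dominant: against a3, b1 gives 4 > 3.
b3 is not dominant: against a1, b1 gives 4 > -3.
No single strategy is best against every opponent action.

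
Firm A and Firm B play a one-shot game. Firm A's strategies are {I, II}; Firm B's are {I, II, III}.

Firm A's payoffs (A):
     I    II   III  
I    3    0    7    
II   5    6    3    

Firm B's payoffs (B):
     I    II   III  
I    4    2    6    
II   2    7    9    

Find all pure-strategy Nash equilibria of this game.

(I, III)

A profile is a Nash equilibrium when each player is best-responding to the other.
Firm A's best responses — vs I: II (payoff 5); vs II: II (payoff 6); vs III: I (payoff 7).
Firm B's best responses — vs I: III (payoff 6); vs II: III (payoff 9).
The only mutual best response is (I, III); neither player gains by switching there.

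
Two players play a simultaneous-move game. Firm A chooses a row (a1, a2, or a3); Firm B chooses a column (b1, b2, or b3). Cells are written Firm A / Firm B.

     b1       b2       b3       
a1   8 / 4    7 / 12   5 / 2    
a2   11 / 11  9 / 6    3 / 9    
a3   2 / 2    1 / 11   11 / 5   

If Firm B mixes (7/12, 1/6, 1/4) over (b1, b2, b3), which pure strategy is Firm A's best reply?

Compute Firm A's expected payoff from each pure strategy against the given mix.
a1: (7/12)·8 + (1/6)·7 + (1/4)·5 = 85/12
a2: (7/12)·11 + (1/6)·9 + (1/4)·3 = 26/3
a3: (7/12)·2 + (1/6)·1 + (1/4)·11 = 49/12
Highest expected payoff is 26/3, from a2.

a2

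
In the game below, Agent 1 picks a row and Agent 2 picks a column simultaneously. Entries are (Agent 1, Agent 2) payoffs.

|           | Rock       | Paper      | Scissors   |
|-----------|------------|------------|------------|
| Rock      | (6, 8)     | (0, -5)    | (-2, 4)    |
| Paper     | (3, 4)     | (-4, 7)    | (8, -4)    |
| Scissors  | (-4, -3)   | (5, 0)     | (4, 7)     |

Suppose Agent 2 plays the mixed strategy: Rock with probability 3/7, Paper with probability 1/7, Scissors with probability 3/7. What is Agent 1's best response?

Paper

Agent 1's best reply maximizes expected payoff against the mix.
Rock: (3/7)·6 + (1/7)·0 + (3/7)·(-2) = 12/7
Paper: (3/7)·3 + (1/7)·(-4) + (3/7)·8 = 29/7
Scissors: (3/7)·(-4) + (1/7)·5 + (3/7)·4 = 5/7
Highest expected payoff is 29/7, from Paper.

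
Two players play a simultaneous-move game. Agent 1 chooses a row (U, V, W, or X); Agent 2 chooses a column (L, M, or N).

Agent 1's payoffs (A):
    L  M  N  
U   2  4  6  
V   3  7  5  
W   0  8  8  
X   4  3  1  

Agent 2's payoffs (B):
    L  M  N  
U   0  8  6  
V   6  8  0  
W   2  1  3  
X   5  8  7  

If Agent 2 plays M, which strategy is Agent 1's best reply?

With Agent 2 fixed at M, Agent 1's payoffs are: U → 4, V → 7, W → 8, X → 3.
The maximum is 8, achieved by W.

W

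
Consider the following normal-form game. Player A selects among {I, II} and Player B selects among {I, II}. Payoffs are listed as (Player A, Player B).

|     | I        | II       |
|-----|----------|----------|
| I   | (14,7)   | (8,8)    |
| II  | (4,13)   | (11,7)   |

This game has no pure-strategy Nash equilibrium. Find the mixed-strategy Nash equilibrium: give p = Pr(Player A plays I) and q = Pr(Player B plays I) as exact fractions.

Each player's mixing probability is pinned down by making the *other* player indifferent.
Player B indifferent between I and II: p·7 + (1−p)·13 = p·8 + (1−p)·7 ⟹ 13 + (-6)p = 7 + 1p ⟹ p = 6/7.
Player A indifferent between I and II: q·14 + (1−q)·8 = q·4 + (1−q)·11 ⟹ 8 + 6q = 11 + (-7)q ⟹ q = 3/13.

p = 6/7, q = 3/13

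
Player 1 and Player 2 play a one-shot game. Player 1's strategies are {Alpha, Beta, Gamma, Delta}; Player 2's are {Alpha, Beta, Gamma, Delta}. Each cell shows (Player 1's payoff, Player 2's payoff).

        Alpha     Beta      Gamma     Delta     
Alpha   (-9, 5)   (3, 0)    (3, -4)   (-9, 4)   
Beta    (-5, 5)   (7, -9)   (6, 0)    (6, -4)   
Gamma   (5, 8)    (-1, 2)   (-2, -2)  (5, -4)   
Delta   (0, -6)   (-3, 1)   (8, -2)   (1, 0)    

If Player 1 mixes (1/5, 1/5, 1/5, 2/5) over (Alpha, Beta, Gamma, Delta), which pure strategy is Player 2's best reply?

Player 2's best reply maximizes expected payoff against the mix.
Alpha: (1/5)·5 + (1/5)·5 + (1/5)·8 + (2/5)·(-6) = 6/5
Beta: (1/5)·0 + (1/5)·(-9) + (1/5)·2 + (2/5)·1 = -1
Gamma: (1/5)·(-4) + (1/5)·0 + (1/5)·(-2) + (2/5)·(-2) = -2
Delta: (1/5)·4 + (1/5)·(-4) + (1/5)·(-4) + (2/5)·0 = -4/5
Highest expected payoff is 6/5, from Alpha.

Alpha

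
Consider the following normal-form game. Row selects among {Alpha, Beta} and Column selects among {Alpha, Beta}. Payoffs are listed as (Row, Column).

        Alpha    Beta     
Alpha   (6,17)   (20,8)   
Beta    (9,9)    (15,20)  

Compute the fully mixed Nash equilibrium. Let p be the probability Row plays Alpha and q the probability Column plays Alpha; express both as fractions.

p = 11/20, q = 5/8

In a mixed NE each player is indifferent between their pure strategies, so the opponent's mix sets the indifference.
Column indifferent between Alpha and Beta: p·17 + (1−p)·9 = p·8 + (1−p)·20 ⟹ 9 + 8p = 20 + (-12)p ⟹ p = 11/20.
Row indifferent between Alpha and Beta: q·6 + (1−q)·20 = q·9 + (1−q)·15 ⟹ 20 + (-14)q = 15 + (-6)q ⟹ q = 5/8.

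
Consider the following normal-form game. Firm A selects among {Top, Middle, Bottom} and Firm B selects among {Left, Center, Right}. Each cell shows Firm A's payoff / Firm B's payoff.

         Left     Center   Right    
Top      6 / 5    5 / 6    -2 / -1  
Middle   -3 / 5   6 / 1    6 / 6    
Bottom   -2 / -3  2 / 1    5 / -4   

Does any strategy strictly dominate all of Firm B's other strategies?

None

Check whether one of Firm B's strategies beats all alternatives regardless of what the opponent does.
Left is not dominant: against Top, Center gives 6 > 5.
Center is not dominant: against Middle, Left gives 5 > 1.
Right is not dominant: against Top, Left gives 5 > -1.
No single strategy is best against every opponent action.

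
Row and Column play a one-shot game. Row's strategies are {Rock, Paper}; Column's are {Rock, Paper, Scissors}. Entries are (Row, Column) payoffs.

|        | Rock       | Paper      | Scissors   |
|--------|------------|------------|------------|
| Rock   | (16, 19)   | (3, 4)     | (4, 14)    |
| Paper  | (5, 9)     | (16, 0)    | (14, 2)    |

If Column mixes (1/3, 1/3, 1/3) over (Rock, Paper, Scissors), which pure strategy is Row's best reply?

Row's best reply maximizes expected payoff against the mix.
Rock: (1/3)·16 + (1/3)·3 + (1/3)·4 = 23/3
Paper: (1/3)·5 + (1/3)·16 + (1/3)·14 = 35/3
Highest expected payoff is 35/3, from Paper.

Paper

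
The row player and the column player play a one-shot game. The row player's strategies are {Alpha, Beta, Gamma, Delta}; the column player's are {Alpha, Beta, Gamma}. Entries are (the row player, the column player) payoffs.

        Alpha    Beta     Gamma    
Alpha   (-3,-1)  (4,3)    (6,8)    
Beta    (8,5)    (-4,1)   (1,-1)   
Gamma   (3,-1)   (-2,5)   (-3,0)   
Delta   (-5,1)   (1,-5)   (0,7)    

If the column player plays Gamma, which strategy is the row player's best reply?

Alpha

With the column player fixed at Gamma, the row player's payoffs are: Alpha → 6, Beta → 1, Gamma → -3, Delta → 0.
The maximum is 6, achieved by Alpha.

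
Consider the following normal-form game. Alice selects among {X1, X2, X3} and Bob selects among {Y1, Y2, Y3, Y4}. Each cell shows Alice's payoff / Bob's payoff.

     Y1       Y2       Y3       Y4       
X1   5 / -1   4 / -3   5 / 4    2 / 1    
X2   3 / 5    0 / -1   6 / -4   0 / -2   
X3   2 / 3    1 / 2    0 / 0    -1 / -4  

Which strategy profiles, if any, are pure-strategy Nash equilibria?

A profile is a Nash equilibrium when each player is best-responding to the other.
Alice's best responses — vs Y1: X1 (payoff 5); vs Y2: X1 (payoff 4); vs Y3: X2 (payoff 6); vs Y4: X1 (payoff 2).
Bob's best responses — vs X1: Y3 (payoff 4); vs X2: Y1 (payoff 5); vs X3: Y1 (payoff 3).
No cell has both players best-responding. For instance, Alice's best reply to Y4 is X1, but against X1 Bob prefers Y3 over Y4.

None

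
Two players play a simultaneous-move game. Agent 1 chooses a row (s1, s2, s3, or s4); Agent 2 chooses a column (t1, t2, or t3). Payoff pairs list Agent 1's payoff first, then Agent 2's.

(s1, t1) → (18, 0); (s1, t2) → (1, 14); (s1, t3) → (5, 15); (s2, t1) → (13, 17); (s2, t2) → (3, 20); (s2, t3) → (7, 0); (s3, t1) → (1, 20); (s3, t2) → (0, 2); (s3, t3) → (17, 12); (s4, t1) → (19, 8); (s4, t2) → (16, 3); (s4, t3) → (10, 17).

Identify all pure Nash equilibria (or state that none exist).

No pure-strategy Nash equilibrium

Check mutual best responses: a cell is a NE iff neither player can gain by unilaterally deviating.
Agent 1's best responses — vs t1: s4 (payoff 19); vs t2: s4 (payoff 16); vs t3: s3 (payoff 17).
Agent 2's best responses — vs s1: t3 (payoff 15); vs s2: t2 (payoff 20); vs s3: t1 (payoff 20); vs s4: t3 (payoff 17).
No cell has both players best-responding. For instance, Agent 1's best reply to t2 is s4, but against s4 Agent 2 prefers t3 over t2.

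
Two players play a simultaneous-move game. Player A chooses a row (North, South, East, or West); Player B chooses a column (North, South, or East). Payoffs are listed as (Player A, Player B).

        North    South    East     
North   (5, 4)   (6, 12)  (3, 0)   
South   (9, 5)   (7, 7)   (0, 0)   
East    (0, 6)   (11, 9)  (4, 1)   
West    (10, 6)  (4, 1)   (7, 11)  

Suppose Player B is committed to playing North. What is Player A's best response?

With Player B fixed at North, Player A's payoffs are: North → 5, South → 9, East → 0, West → 10.
The maximum is 10, achieved by West.

West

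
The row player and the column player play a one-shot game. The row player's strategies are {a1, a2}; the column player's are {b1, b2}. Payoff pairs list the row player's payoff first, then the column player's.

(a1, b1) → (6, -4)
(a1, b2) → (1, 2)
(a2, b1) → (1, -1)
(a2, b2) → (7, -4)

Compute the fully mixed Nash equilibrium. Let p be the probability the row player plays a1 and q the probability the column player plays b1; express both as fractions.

In a mixed NE each player is indifferent between their pure strategies, so the opponent's mix sets the indifference.
The column player indifferent between b1 and b2: p·(-4) + (1−p)·(-1) = p·2 + (1−p)·(-4) ⟹ (-1) + (-3)p = (-4) + 6p ⟹ p = 1/3.
The row player indifferent between a1 and a2: q·6 + (1−q)·1 = q·1 + (1−q)·7 ⟹ 1 + 5q = 7 + (-6)q ⟹ q = 6/11.

p = 1/3, q = 6/11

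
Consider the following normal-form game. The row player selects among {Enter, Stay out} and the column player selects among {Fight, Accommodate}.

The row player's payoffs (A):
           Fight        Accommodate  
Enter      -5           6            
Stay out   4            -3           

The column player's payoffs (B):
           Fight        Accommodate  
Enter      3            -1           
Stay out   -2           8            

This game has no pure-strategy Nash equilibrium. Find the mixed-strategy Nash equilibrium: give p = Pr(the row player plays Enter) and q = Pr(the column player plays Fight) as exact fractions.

p = 5/7, q = 1/2

Each player's mixing probability is pinned down by making the *other* player indifferent.
The column player indifferent between Fight and Accommodate: p·3 + (1−p)·(-2) = p·(-1) + (1−p)·8 ⟹ (-2) + 5p = 8 + (-9)p ⟹ p = 5/7.
The row player indifferent between Enter and Stay out: q·(-5) + (1−q)·6 = q·4 + (1−q)·(-3) ⟹ 6 + (-11)q = (-3) + 7q ⟹ q = 1/2.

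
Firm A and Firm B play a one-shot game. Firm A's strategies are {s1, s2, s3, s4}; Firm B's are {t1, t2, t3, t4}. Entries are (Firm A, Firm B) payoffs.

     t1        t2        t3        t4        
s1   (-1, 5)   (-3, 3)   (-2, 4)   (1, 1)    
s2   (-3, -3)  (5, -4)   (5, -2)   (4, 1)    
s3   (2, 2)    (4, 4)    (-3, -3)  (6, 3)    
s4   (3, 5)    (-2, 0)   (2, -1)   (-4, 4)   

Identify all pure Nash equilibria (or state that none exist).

(s4, t1)

Find each player's best response to every opponent strategy; NE are the intersections.
Firm A's best responses — vs t1: s4 (payoff 3); vs t2: s2 (payoff 5); vs t3: s2 (payoff 5); vs t4: s3 (payoff 6).
Firm B's best responses — vs s1: t1 (payoff 5); vs s2: t4 (payoff 1); vs s3: t2 (payoff 4); vs s4: t1 (payoff 5).
The only mutual best response is (s4, t1); neither player gains by switching there.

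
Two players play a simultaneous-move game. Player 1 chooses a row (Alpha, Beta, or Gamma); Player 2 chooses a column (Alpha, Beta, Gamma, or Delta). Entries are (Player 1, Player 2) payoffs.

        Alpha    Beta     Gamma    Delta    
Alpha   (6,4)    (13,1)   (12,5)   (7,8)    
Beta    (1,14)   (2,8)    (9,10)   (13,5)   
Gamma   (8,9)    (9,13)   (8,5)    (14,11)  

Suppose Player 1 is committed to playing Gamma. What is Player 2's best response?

Beta

With Player 1 fixed at Gamma, Player 2's payoffs are: Alpha → 9, Beta → 13, Gamma → 5, Delta → 11.
The maximum is 13, achieved by Beta.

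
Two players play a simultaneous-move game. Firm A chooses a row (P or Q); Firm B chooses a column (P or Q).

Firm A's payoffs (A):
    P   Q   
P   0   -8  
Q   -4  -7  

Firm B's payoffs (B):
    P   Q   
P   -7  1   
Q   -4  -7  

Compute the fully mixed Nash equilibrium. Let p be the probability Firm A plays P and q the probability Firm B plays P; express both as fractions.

In a mixed NE each player is indifferent between their pure strategies, so the opponent's mix sets the indifference.
Firm B indifferent between P and Q: p·(-7) + (1−p)·(-4) = p·1 + (1−p)·(-7) ⟹ (-4) + (-3)p = (-7) + 8p ⟹ p = 3/11.
Firm A indifferent between P and Q: q·0 + (1−q)·(-8) = q·(-4) + (1−q)·(-7) ⟹ (-8) + 8q = (-7) + 3q ⟹ q = 1/5.

p = 3/11, q = 1/5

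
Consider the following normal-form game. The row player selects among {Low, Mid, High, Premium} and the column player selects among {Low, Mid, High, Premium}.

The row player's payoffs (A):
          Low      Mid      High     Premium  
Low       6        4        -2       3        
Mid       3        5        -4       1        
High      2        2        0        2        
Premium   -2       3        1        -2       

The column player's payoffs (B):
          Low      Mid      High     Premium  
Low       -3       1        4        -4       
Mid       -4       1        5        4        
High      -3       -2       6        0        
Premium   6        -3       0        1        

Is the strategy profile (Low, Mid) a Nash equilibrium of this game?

Holding the column player at Mid: the row player gets 4 from Low but could get 5 by switching to Mid. The row player has a profitable deviation.

No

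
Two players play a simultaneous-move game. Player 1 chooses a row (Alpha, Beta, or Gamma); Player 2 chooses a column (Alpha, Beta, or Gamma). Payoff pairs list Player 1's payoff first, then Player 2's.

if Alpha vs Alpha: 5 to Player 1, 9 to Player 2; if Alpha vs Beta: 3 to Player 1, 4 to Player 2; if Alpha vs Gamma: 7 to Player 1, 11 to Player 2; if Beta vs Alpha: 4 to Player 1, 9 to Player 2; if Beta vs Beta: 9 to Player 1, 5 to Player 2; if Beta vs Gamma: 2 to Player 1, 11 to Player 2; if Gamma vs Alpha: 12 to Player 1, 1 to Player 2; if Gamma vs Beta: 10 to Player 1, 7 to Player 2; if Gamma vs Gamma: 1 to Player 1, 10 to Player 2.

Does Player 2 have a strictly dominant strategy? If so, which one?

Gamma

A strategy is strictly dominant if it gives Player 2 a strictly higher payoff than every other strategy, against every choice by the opponent.
Gamma strictly dominates: vs Alpha: 11 > each of {9, 4}; vs Beta: 11 > each of {9, 5}; vs Gamma: 10 > each of {1, 7}.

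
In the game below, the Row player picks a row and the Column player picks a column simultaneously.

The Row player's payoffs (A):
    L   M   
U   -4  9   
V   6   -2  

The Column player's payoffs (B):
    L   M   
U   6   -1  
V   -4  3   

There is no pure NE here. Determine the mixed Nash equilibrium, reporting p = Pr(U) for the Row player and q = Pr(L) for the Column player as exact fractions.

p = 1/2, q = 11/21

Each player's mixing probability is pinned down by making the *other* player indifferent.
The Column player indifferent between L and M: p·6 + (1−p)·(-4) = p·(-1) + (1−p)·3 ⟹ (-4) + 10p = 3 + (-4)p ⟹ p = 1/2.
The Row player indifferent between U and V: q·(-4) + (1−q)·9 = q·6 + (1−q)·(-2) ⟹ 9 + (-13)q = (-2) + 8q ⟹ q = 11/21.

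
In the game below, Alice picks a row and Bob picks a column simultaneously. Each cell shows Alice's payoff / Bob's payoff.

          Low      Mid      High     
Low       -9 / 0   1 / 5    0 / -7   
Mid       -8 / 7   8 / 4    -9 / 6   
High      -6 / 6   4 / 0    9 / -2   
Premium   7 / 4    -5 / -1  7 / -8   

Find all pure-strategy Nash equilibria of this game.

(Premium, Low)

Check mutual best responses: a cell is a NE iff neither player can gain by unilaterally deviating.
Alice's best responses — vs Low: Premium (payoff 7); vs Mid: Mid (payoff 8); vs High: High (payoff 9).
Bob's best responses — vs Low: Mid (payoff 5); vs Mid: Low (payoff 7); vs High: Low (payoff 6); vs Premium: Low (payoff 4).
The only mutual best response is (Premium, Low); neither player gains by switching there.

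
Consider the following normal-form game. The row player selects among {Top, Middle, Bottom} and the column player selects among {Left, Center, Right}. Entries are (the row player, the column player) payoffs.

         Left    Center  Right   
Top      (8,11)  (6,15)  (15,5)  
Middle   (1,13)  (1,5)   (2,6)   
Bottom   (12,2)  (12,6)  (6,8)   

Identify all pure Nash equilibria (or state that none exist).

None

Find each player's best response to every opponent strategy; NE are the intersections.
The row player's best responses — vs Left: Bottom (payoff 12); vs Center: Bottom (payoff 12); vs Right: Top (payoff 15).
The column player's best responses — vs Top: Center (payoff 15); vs Middle: Left (payoff 13); vs Bottom: Right (payoff 8).
No cell has both players best-responding. For instance, the row player's best reply to Right is Top, but against Top the column player prefers Center over Right.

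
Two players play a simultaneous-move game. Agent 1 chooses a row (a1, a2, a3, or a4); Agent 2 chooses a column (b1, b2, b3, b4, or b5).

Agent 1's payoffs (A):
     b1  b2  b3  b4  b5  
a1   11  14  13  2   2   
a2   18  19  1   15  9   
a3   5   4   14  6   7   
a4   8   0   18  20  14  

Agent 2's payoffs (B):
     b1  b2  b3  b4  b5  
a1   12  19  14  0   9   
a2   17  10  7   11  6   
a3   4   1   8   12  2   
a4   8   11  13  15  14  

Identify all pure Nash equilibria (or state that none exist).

Check mutual best responses: a cell is a NE iff neither player can gain by unilaterally deviating.
Agent 1's best responses — vs b1: a2 (payoff 18); vs b2: a2 (payoff 19); vs b3: a4 (payoff 18); vs b4: a4 (payoff 20); vs b5: a4 (payoff 14).
Agent 2's best responses — vs a1: b2 (payoff 19); vs a2: b1 (payoff 17); vs a3: b4 (payoff 12); vs a4: b4 (payoff 15).
Mutual best responses occur at (a2, b1) and (a4, b4); at each, neither player gains by switching.

(a2, b1) and (a4, b4)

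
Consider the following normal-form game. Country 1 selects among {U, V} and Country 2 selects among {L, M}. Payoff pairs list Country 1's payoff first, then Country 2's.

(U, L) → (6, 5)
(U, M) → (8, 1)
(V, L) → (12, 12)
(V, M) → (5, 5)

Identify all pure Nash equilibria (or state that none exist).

(V, L)

A profile is a Nash equilibrium when each player is best-responding to the other.
Country 1's best responses — vs L: V (payoff 12); vs M: U (payoff 8).
Country 2's best responses — vs U: L (payoff 5); vs V: L (payoff 12).
The only mutual best response is (V, L); neither player gains by switching there.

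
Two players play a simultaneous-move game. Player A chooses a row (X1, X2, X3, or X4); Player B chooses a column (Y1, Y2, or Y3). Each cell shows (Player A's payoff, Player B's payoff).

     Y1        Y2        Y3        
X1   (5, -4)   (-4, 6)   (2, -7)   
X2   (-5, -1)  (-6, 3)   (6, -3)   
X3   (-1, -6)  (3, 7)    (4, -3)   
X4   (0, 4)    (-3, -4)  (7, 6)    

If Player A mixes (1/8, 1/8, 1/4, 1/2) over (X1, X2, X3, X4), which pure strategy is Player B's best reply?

Player B's best reply maximizes expected payoff against the mix.
Y1: (1/8)·(-4) + (1/8)·(-1) + (1/4)·(-6) + (1/2)·4 = -1/8
Y2: (1/8)·6 + (1/8)·3 + (1/4)·7 + (1/2)·(-4) = 7/8
Y3: (1/8)·(-7) + (1/8)·(-3) + (1/4)·(-3) + (1/2)·6 = 1
Highest expected payoff is 1, from Y3.

Y3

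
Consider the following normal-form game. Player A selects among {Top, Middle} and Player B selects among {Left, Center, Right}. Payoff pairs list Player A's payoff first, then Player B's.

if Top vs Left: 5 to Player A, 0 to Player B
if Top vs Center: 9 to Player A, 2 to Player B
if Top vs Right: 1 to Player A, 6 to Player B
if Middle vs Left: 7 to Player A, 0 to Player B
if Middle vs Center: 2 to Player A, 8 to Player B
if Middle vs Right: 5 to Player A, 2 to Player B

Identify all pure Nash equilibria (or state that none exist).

A profile is a Nash equilibrium when each player is best-responding to the other.
Player A's best responses — vs Left: Middle (payoff 7); vs Center: Top (payoff 9); vs Right: Middle (payoff 5).
Player B's best responses — vs Top: Right (payoff 6); vs Middle: Center (payoff 8).
No cell has both players best-responding. For instance, Player A's best reply to Left is Middle, but against Middle Player B prefers Center over Left.

None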